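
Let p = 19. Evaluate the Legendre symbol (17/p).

1

Reciprocity: 17 ≡ 1 and 19 ≡ 3 (mod 4), so (17/19) = +(19/17).
Reduce top mod 17: now compute (2/17).
Pull out 2: since 17 ≡ 1 (mod 8), (2/17) = +1.
Reached (1/17) = 1. Collecting the sign flips along the way, the symbol is +1.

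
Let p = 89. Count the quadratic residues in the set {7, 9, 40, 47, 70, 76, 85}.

(7/89) = -1 → non-residue.
(9/89) = +1 → QR.
(40/89) = +1 → QR.
(47/89) = +1 → QR.
(70/89) = -1 → non-residue.
(76/89) = -1 → non-residue.
(85/89) = +1 → QR.
Total quadratic residues among the 7: 4.

4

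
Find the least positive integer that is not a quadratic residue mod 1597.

(2/1597) = −1, so 2 is the smallest positive non-residue mod 1597.

2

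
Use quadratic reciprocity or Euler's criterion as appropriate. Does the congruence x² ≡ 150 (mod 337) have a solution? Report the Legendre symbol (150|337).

Euler's criterion: (150/337) ≡ 150^168 (mod 337).
150^2 ≡ 258 (mod 337)
150^4 ≡ 175 (mod 337)
150^8 ≡ 295 (mod 337)
150^16 ≡ 79 (mod 337)
150^32 ≡ 175 (mod 337)
150^64 ≡ 295 (mod 337)
150^128 ≡ 79 (mod 337)
150^168 = 150^(128+32+8) ≡ 1 (mod 337).
Result is 1, so (150/337) = 1.

1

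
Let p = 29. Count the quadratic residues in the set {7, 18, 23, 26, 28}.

3

(7/29) = +1 → QR.
(18/29) = -1 → non-residue.
(23/29) = +1 → QR.
(26/29) = -1 → non-residue.
(28/29) = +1 → QR.
Total quadratic residues among the 5: 3.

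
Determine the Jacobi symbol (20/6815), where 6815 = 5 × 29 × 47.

0

Pull out 2^2: since 6815 ≡ 7 (mod 8), (2/6815) = +1, so (2/6815)^2 = +1.
Reciprocity: 5 ≡ 1 and 6815 ≡ 3 (mod 4), so (5/6815) = +(6815/5).
Reduce top mod 5: now compute (0/5).
Top reduces to 0: gcd > 1, so the symbol is 0.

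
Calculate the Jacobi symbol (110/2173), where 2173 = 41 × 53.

-1

Pull out 2: since 2173 ≡ 5 (mod 8), (2/2173) = -1.
Reciprocity: 55 ≡ 3 and 2173 ≡ 1 (mod 4), so (55/2173) = +(2173/55).
Reduce top mod 55: now compute (28/55).
Pull out 2^2: since 55 ≡ 7 (mod 8), (2/55) = +1, so (2/55)^2 = +1.
Reciprocity: 7 ≡ 3 and 55 ≡ 3 (mod 4), so (7/55) = −(55/7).
Reduce top mod 7: now compute (6/7).
Pull out 2: since 7 ≡ 7 (mod 8), (2/7) = +1.
Reciprocity: 3 ≡ 3 and 7 ≡ 3 (mod 4), so (3/7) = −(7/3).
Reduce top mod 3: now compute (1/3).
Reached (1/3) = 1. Collecting the sign flips along the way, the symbol is -1.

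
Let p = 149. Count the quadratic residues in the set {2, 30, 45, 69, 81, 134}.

4

(2/149) = -1 → non-residue.
(30/149) = +1 → QR.
(45/149) = +1 → QR.
(69/149) = +1 → QR.
(81/149) = +1 → QR.
(134/149) = -1 → non-residue.
Total quadratic residues among the 6: 4.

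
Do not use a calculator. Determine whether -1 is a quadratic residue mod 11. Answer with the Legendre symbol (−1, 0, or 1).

-1

First reduce: -1 ≡ 10 (mod 11).
Pull out 2: since 11 ≡ 3 (mod 8), (2/11) = -1.
Reciprocity: 5 ≡ 1 and 11 ≡ 3 (mod 4), so (5/11) = +(11/5).
Reduce top mod 5: now compute (1/5).
Reached (1/5) = 1. Collecting the sign flips along the way, the symbol is -1.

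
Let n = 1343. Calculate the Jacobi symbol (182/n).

1

Pull out 2: since 1343 ≡ 7 (mod 8), (2/1343) = +1.
Reciprocity: 91 ≡ 3 and 1343 ≡ 3 (mod 4), so (91/1343) = −(1343/91).
Reduce top mod 91: now compute (69/91).
Reciprocity: 69 ≡ 1 and 91 ≡ 3 (mod 4), so (69/91) = +(91/69).
Reduce top mod 69: now compute (22/69).
Pull out 2: since 69 ≡ 5 (mod 8), (2/69) = -1.
Reciprocity: 11 ≡ 3 and 69 ≡ 1 (mod 4), so (11/69) = +(69/11).
Reduce top mod 11: now compute (3/11).
Reciprocity: 3 ≡ 3 and 11 ≡ 3 (mod 4), so (3/11) = −(11/3).
Reduce top mod 3: now compute (2/3).
Pull out 2: since 3 ≡ 3 (mod 8), (2/3) = -1.
Reached (1/3) = 1. Collecting the sign flips along the way, the symbol is +1.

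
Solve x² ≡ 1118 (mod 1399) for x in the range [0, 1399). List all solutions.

Since 1399 ≡ 3 (mod 4), a square root of 1118 is 1118^((1399+1)/4) = 1118^350 mod 1399.
Repeated squaring: 1118^2≡617, 1118^4≡161, 1118^8≡739, 1118^16≡511, 1118^32≡907, 1118^64≡37, 1118^128≡1369, 1118^256≡900 (mod 1399).
1118^350 = 1118^(256+64+16+8+4+2) ≡ 567 (mod 1399).
Check: 567² = 321489 ≡ 1118 (mod 1399). The two roots are 567 and 832.

567, 832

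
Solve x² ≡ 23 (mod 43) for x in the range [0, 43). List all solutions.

Since 43 ≡ 3 (mod 4), a square root of 23 is 23^((43+1)/4) = 23^11 mod 43.
Repeated squaring: 23^2≡13, 23^4≡40, 23^8≡9 (mod 43).
23^11 = 23^(8+2+1) ≡ 25 (mod 43).
Check: 25² = 625 ≡ 23 (mod 43). The two roots are 18 and 25.

18, 25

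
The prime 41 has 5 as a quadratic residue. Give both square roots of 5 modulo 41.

41 ≡ 1 (mod 4), so we find a root by search.
Trying successive values, 13² = 169 ≡ 5 (mod 41). The other root is 41 − 13 = 28.

13, 28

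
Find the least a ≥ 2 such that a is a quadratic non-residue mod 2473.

5

(2/2473) = +1, so 2 is a residue.
(3/2473) = +1, so 3 is a residue.
(4/2473) = +1, so 4 is a residue.
(5/2473) = −1, so 5 is the smallest positive non-residue mod 2473.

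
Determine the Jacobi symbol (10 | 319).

Pull out 2: since 319 ≡ 7 (mod 8), (2/319) = +1.
Reciprocity: 5 ≡ 1 and 319 ≡ 3 (mod 4), so (5/319) = +(319/5).
Reduce top mod 5: now compute (4/5).
Pull out 2^2: since 5 ≡ 5 (mod 8), (2/5) = -1, so (2/5)^2 = +1.
Reached (1/5) = 1. Collecting the sign flips along the way, the symbol is +1.

1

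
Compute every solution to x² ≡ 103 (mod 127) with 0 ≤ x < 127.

22, 105

Since 127 ≡ 3 (mod 4), a square root of 103 is 103^((127+1)/4) = 103^32 mod 127.
Repeated squaring: 103^2≡68, 103^4≡52, 103^8≡37, 103^16≡99, 103^32≡22 (mod 127).
103^32 = 103^(32) ≡ 22 (mod 127).
Check: 22² = 484 ≡ 103 (mod 127). The two roots are 22 and 105.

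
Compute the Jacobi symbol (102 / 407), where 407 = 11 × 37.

1

Pull out 2: since 407 ≡ 7 (mod 8), (2/407) = +1.
Reciprocity: 51 ≡ 3 and 407 ≡ 3 (mod 4), so (51/407) = −(407/51).
Reduce top mod 51: now compute (50/51).
Pull out 2: since 51 ≡ 3 (mod 8), (2/51) = -1.
Reciprocity: 25 ≡ 1 and 51 ≡ 3 (mod 4), so (25/51) = +(51/25).
Reduce top mod 25: now compute (1/25).
Reached (1/25) = 1. Collecting the sign flips along the way, the symbol is +1.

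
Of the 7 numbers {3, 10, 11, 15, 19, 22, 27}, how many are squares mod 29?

(3/29) = -1 → non-residue.
(10/29) = -1 → non-residue.
(11/29) = -1 → non-residue.
(15/29) = -1 → non-residue.
(19/29) = -1 → non-residue.
(22/29) = +1 → QR.
(27/29) = -1 → non-residue.
Total quadratic residues among the 7: 1.

1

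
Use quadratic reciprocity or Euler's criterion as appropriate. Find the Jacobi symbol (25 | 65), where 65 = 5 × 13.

Reciprocity: 25 ≡ 1 and 65 ≡ 1 (mod 4), so (25/65) = +(65/25).
Reduce top mod 25: now compute (15/25).
Reciprocity: 15 ≡ 3 and 25 ≡ 1 (mod 4), so (15/25) = +(25/15).
Reduce top mod 15: now compute (10/15).
Pull out 2: since 15 ≡ 7 (mod 8), (2/15) = +1.
Reciprocity: 5 ≡ 1 and 15 ≡ 3 (mod 4), so (5/15) = +(15/5).
Reduce top mod 5: now compute (0/5).
Top reduces to 0: gcd > 1, so the symbol is 0.

0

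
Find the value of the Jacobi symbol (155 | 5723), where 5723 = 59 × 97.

Reciprocity: 155 ≡ 3 and 5723 ≡ 3 (mod 4), so (155/5723) = −(5723/155).
Reduce top mod 155: now compute (143/155).
Reciprocity: 143 ≡ 3 and 155 ≡ 3 (mod 4), so (143/155) = −(155/143).
Reduce top mod 143: now compute (12/143).
Pull out 2^2: since 143 ≡ 7 (mod 8), (2/143) = +1, so (2/143)^2 = +1.
Reciprocity: 3 ≡ 3 and 143 ≡ 3 (mod 4), so (3/143) = −(143/3).
Reduce top mod 3: now compute (2/3).
Pull out 2: since 3 ≡ 3 (mod 8), (2/3) = -1.
Reached (1/3) = 1. Collecting the sign flips along the way, the symbol is +1.

1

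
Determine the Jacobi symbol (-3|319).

First reduce: -3 ≡ 316 (mod 319).
Pull out 2^2: since 319 ≡ 7 (mod 8), (2/319) = +1, so (2/319)^2 = +1.
Reciprocity: 79 ≡ 3 and 319 ≡ 3 (mod 4), so (79/319) = −(319/79).
Reduce top mod 79: now compute (3/79).
Reciprocity: 3 ≡ 3 and 79 ≡ 3 (mod 4), so (3/79) = −(79/3).
Reduce top mod 3: now compute (1/3).
Reached (1/3) = 1. Collecting the sign flips along the way, the symbol is +1.

1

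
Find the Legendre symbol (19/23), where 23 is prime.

-1

Euler's criterion: (19/23) ≡ 19^11 (mod 23).
19^2 ≡ 16 (mod 23)
19^4 ≡ 3 (mod 23)
19^8 ≡ 9 (mod 23)
19^11 = 19^(8+2+1) ≡ 22 (mod 23).
Result is 22 ≡ −1, so (19/23) = −1.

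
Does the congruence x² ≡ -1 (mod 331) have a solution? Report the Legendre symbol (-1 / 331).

Euler's criterion: (-1/331) ≡ 330^165 (mod 331).
330^2 ≡ 1 (mod 331)
330^4 ≡ 1 (mod 331)
330^8 ≡ 1 (mod 331)
330^16 ≡ 1 (mod 331)
330^32 ≡ 1 (mod 331)
330^64 ≡ 1 (mod 331)
330^128 ≡ 1 (mod 331)
330^165 = 330^(128+32+4+1) ≡ 330 (mod 331).
Result is 330 ≡ −1, so (-1/331) = −1.

-1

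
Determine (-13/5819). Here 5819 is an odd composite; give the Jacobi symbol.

First reduce: -13 ≡ 5806 (mod 5819).
Pull out 2: since 5819 ≡ 3 (mod 8), (2/5819) = -1.
Reciprocity: 2903 ≡ 3 and 5819 ≡ 3 (mod 4), so (2903/5819) = −(5819/2903).
Reduce top mod 2903: now compute (13/2903).
Reciprocity: 13 ≡ 1 and 2903 ≡ 3 (mod 4), so (13/2903) = +(2903/13).
Reduce top mod 13: now compute (4/13).
Pull out 2^2: since 13 ≡ 5 (mod 8), (2/13) = -1, so (2/13)^2 = +1.
Reached (1/13) = 1. Collecting the sign flips along the way, the symbol is +1.

1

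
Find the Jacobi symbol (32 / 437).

-1

Pull out 2^5: since 437 ≡ 5 (mod 8), (2/437) = -1, so (2/437)^5 = -1.
Reached (1/437) = 1. Collecting the sign flips along the way, the symbol is -1.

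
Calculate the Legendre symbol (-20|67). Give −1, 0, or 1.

1

First reduce: -20 ≡ 47 (mod 67).
Reciprocity: 47 ≡ 3 and 67 ≡ 3 (mod 4), so (47/67) = −(67/47).
Reduce top mod 47: now compute (20/47).
Pull out 2^2: since 47 ≡ 7 (mod 8), (2/47) = +1, so (2/47)^2 = +1.
Reciprocity: 5 ≡ 1 and 47 ≡ 3 (mod 4), so (5/47) = +(47/5).
Reduce top mod 5: now compute (2/5).
Pull out 2: since 5 ≡ 5 (mod 8), (2/5) = -1.
Reached (1/5) = 1. Collecting the sign flips along the way, the symbol is +1.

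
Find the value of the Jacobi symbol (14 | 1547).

0

Pull out 2: since 1547 ≡ 3 (mod 8), (2/1547) = -1.
Reciprocity: 7 ≡ 3 and 1547 ≡ 3 (mod 4), so (7/1547) = −(1547/7).
Reduce top mod 7: now compute (0/7).
Top reduces to 0: gcd > 1, so the symbol is 0.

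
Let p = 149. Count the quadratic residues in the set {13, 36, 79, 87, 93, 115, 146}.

1

(13/149) = -1 → non-residue.
(36/149) = +1 → QR.
(79/149) = -1 → non-residue.
(87/149) = -1 → non-residue.
(93/149) = -1 → non-residue.
(115/149) = -1 → non-residue.
(146/149) = -1 → non-residue.
Total quadratic residues among the 7: 1.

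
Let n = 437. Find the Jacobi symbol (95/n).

Reciprocity: 95 ≡ 3 and 437 ≡ 1 (mod 4), so (95/437) = +(437/95).
Reduce top mod 95: now compute (57/95).
Reciprocity: 57 ≡ 1 and 95 ≡ 3 (mod 4), so (57/95) = +(95/57).
Reduce top mod 57: now compute (38/57).
Pull out 2: since 57 ≡ 1 (mod 8), (2/57) = +1.
Reciprocity: 19 ≡ 3 and 57 ≡ 1 (mod 4), so (19/57) = +(57/19).
Reduce top mod 19: now compute (0/19).
Top reduces to 0: gcd > 1, so the symbol is 0.

0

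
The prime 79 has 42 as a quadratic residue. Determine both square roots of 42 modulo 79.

Since 79 ≡ 3 (mod 4), a square root of 42 is 42^((79+1)/4) = 42^20 mod 79.
Repeated squaring: 42^2≡26, 42^4≡44, 42^8≡40, 42^16≡20 (mod 79).
42^20 = 42^(16+4) ≡ 11 (mod 79).
Check: 11² = 121 ≡ 42 (mod 79). The two roots are 11 and 68.

11, 68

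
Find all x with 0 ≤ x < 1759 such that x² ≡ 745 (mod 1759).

617, 1142

Since 1759 ≡ 3 (mod 4), a square root of 745 is 745^((1759+1)/4) = 745^440 mod 1759.
Repeated squaring: 745^2≡940, 745^4≡582, 745^8≡996, 745^16≡1699, 745^32≡82, 745^64≡1447, 745^128≡599, 745^256≡1724 (mod 1759).
745^440 = 745^(256+128+32+16+8) ≡ 1142 (mod 1759).
Check: 1142² = 1304164 ≡ 745 (mod 1759). The two roots are 617 and 1142.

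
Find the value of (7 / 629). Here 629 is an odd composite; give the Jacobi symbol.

-1

Reciprocity: 7 ≡ 3 and 629 ≡ 1 (mod 4), so (7/629) = +(629/7).
Reduce top mod 7: now compute (6/7).
Pull out 2: since 7 ≡ 7 (mod 8), (2/7) = +1.
Reciprocity: 3 ≡ 3 and 7 ≡ 3 (mod 4), so (3/7) = −(7/3).
Reduce top mod 3: now compute (1/3).
Reached (1/3) = 1. Collecting the sign flips along the way, the symbol is -1.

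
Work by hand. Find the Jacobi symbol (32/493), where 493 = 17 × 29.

-1

Pull out 2^5: since 493 ≡ 5 (mod 8), (2/493) = -1, so (2/493)^5 = -1.
Reached (1/493) = 1. Collecting the sign flips along the way, the symbol is -1.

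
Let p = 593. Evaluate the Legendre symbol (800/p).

First reduce: 800 ≡ 207 (mod 593).
Reciprocity: 207 ≡ 3 and 593 ≡ 1 (mod 4), so (207/593) = +(593/207).
Reduce top mod 207: now compute (179/207).
Reciprocity: 179 ≡ 3 and 207 ≡ 3 (mod 4), so (179/207) = −(207/179).
Reduce top mod 179: now compute (28/179).
Pull out 2^2: since 179 ≡ 3 (mod 8), (2/179) = -1, so (2/179)^2 = +1.
Reciprocity: 7 ≡ 3 and 179 ≡ 3 (mod 4), so (7/179) = −(179/7).
Reduce top mod 7: now compute (4/7).
Pull out 2^2: since 7 ≡ 7 (mod 8), (2/7) = +1, so (2/7)^2 = +1.
Reached (1/7) = 1. Collecting the sign flips along the way, the symbol is +1.

1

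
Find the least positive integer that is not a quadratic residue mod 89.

(2/89) = +1, so 2 is a residue.
(3/89) = −1, so 3 is the smallest positive non-residue mod 89.

3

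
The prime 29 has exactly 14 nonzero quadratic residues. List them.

Square k = 1,…,14 (k and 29−k give the same square):
1²=1, 2²=4, 3²=9, 4²=16, 5²=25, 6²≡7, 7²≡20, 8²≡6, 9²≡23, 10²≡13, 11²≡5, 12²≡28, 13²≡24, 14²≡22 (mod 29).
So the quadratic residues mod 29 are {1, 4, 5, 6, 7, 9, 13, 16, 20, 22, 23, 24, 25, 28}.

1 4 5 6 7 9 13 16 20 22 23 24 25 28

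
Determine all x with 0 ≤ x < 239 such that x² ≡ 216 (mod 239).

Since 239 ≡ 3 (mod 4), a square root of 216 is 216^((239+1)/4) = 216^60 mod 239.
Repeated squaring: 216^2≡51, 216^4≡211, 216^8≡67, 216^16≡187, 216^32≡75 (mod 239).
216^60 = 216^(32+16+8+4) ≡ 132 (mod 239).
Check: 132² = 17424 ≡ 216 (mod 239). The two roots are 107 and 132.

107, 132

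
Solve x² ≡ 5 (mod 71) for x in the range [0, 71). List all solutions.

17, 54

Since 71 ≡ 3 (mod 4), a square root of 5 is 5^((71+1)/4) = 5^18 mod 71.
Repeated squaring: 5^2≡25, 5^4≡57, 5^8≡54, 5^16≡5 (mod 71).
5^18 = 5^(16+2) ≡ 54 (mod 71).
Check: 54² = 2916 ≡ 5 (mod 71). The two roots are 17 and 54.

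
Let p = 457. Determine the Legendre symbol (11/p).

-1

Reciprocity: 11 ≡ 3 and 457 ≡ 1 (mod 4), so (11/457) = +(457/11).
Reduce top mod 11: now compute (6/11).
Pull out 2: since 11 ≡ 3 (mod 8), (2/11) = -1.
Reciprocity: 3 ≡ 3 and 11 ≡ 3 (mod 4), so (3/11) = −(11/3).
Reduce top mod 3: now compute (2/3).
Pull out 2: since 3 ≡ 3 (mod 8), (2/3) = -1.
Reached (1/3) = 1. Collecting the sign flips along the way, the symbol is -1.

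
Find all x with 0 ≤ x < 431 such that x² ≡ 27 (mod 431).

Since 431 ≡ 3 (mod 4), a square root of 27 is 27^((431+1)/4) = 27^108 mod 431.
Repeated squaring: 27^2≡298, 27^4≡18, 27^8≡324, 27^16≡243, 27^32≡2, 27^64≡4 (mod 431).
27^108 = 27^(64+32+8+4) ≡ 108 (mod 431).
Check: 108² = 11664 ≡ 27 (mod 431). The two roots are 108 and 323.

108, 323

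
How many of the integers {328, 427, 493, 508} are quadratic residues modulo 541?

(328/541) = -1 → non-residue.
(427/541) = -1 → non-residue.
(493/541) = +1 → QR.
(508/541) = -1 → non-residue.
Total quadratic residues among the 4: 1.

1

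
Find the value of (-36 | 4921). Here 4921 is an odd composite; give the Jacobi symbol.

1

First reduce: -36 ≡ 4885 (mod 4921).
Reciprocity: 4885 ≡ 1 and 4921 ≡ 1 (mod 4), so (4885/4921) = +(4921/4885).
Reduce top mod 4885: now compute (36/4885).
Pull out 2^2: since 4885 ≡ 5 (mod 8), (2/4885) = -1, so (2/4885)^2 = +1.
Reciprocity: 9 ≡ 1 and 4885 ≡ 1 (mod 4), so (9/4885) = +(4885/9).
Reduce top mod 9: now compute (7/9).
Reciprocity: 7 ≡ 3 and 9 ≡ 1 (mod 4), so (7/9) = +(9/7).
Reduce top mod 7: now compute (2/7).
Pull out 2: since 7 ≡ 7 (mod 8), (2/7) = +1.
Reached (1/7) = 1. Collecting the sign flips along the way, the symbol is +1.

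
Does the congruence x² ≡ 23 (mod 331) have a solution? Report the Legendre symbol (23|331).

-1

Reciprocity: 23 ≡ 3 and 331 ≡ 3 (mod 4), so (23/331) = −(331/23).
Reduce top mod 23: now compute (9/23).
Reciprocity: 9 ≡ 1 and 23 ≡ 3 (mod 4), so (9/23) = +(23/9).
Reduce top mod 9: now compute (5/9).
Reciprocity: 5 ≡ 1 and 9 ≡ 1 (mod 4), so (5/9) = +(9/5).
Reduce top mod 5: now compute (4/5).
Pull out 2^2: since 5 ≡ 5 (mod 8), (2/5) = -1, so (2/5)^2 = +1.
Reached (1/5) = 1. Collecting the sign flips along the way, the symbol is -1.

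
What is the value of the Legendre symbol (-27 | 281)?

Euler's criterion: (-27/281) ≡ 254^140 (mod 281).
254^2 ≡ 167 (mod 281)
254^4 ≡ 70 (mod 281)
254^8 ≡ 123 (mod 281)
254^16 ≡ 236 (mod 281)
254^32 ≡ 58 (mod 281)
254^64 ≡ 273 (mod 281)
254^128 ≡ 64 (mod 281)
254^140 = 254^(128+8+4) ≡ 280 (mod 281).
Result is 280 ≡ −1, so (-27/281) = −1.

-1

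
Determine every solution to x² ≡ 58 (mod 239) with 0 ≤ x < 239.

47, 192

Since 239 ≡ 3 (mod 4), a square root of 58 is 58^((239+1)/4) = 58^60 mod 239.
Repeated squaring: 58^2≡18, 58^4≡85, 58^8≡55, 58^16≡157, 58^32≡32 (mod 239).
58^60 = 58^(32+16+8+4) ≡ 192 (mod 239).
Check: 192² = 36864 ≡ 58 (mod 239). The two roots are 47 and 192.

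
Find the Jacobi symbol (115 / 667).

Reciprocity: 115 ≡ 3 and 667 ≡ 3 (mod 4), so (115/667) = −(667/115).
Reduce top mod 115: now compute (92/115).
Pull out 2^2: since 115 ≡ 3 (mod 8), (2/115) = -1, so (2/115)^2 = +1.
Reciprocity: 23 ≡ 3 and 115 ≡ 3 (mod 4), so (23/115) = −(115/23).
Reduce top mod 23: now compute (0/23).
Top reduces to 0: gcd > 1, so the symbol is 0.

0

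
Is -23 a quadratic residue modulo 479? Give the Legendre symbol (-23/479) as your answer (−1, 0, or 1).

First reduce: -23 ≡ 456 (mod 479).
Pull out 2^3: since 479 ≡ 7 (mod 8), (2/479) = +1, so (2/479)^3 = +1.
Reciprocity: 57 ≡ 1 and 479 ≡ 3 (mod 4), so (57/479) = +(479/57).
Reduce top mod 57: now compute (23/57).
Reciprocity: 23 ≡ 3 and 57 ≡ 1 (mod 4), so (23/57) = +(57/23).
Reduce top mod 23: now compute (11/23).
Reciprocity: 11 ≡ 3 and 23 ≡ 3 (mod 4), so (11/23) = −(23/11).
Reduce top mod 11: now compute (1/11).
Reached (1/11) = 1. Collecting the sign flips along the way, the symbol is -1.

-1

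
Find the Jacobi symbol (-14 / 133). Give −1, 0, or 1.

First reduce: -14 ≡ 119 (mod 133).
Reciprocity: 119 ≡ 3 and 133 ≡ 1 (mod 4), so (119/133) = +(133/119).
Reduce top mod 119: now compute (14/119).
Pull out 2: since 119 ≡ 7 (mod 8), (2/119) = +1.
Reciprocity: 7 ≡ 3 and 119 ≡ 3 (mod 4), so (7/119) = −(119/7).
Reduce top mod 7: now compute (0/7).
Top reduces to 0: gcd > 1, so the symbol is 0.

0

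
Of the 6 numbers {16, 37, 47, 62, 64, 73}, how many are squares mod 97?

(16/97) = +1 → QR.
(37/97) = -1 → non-residue.
(47/97) = +1 → QR.
(62/97) = +1 → QR.
(64/97) = +1 → QR.
(73/97) = +1 → QR.
Total quadratic residues among the 6: 5.

5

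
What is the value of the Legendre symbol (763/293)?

-1

First reduce: 763 ≡ 177 (mod 293).
Reciprocity: 177 ≡ 1 and 293 ≡ 1 (mod 4), so (177/293) = +(293/177).
Reduce top mod 177: now compute (116/177).
Pull out 2^2: since 177 ≡ 1 (mod 8), (2/177) = +1, so (2/177)^2 = +1.
Reciprocity: 29 ≡ 1 and 177 ≡ 1 (mod 4), so (29/177) = +(177/29).
Reduce top mod 29: now compute (3/29).
Reciprocity: 3 ≡ 3 and 29 ≡ 1 (mod 4), so (3/29) = +(29/3).
Reduce top mod 3: now compute (2/3).
Pull out 2: since 3 ≡ 3 (mod 8), (2/3) = -1.
Reached (1/3) = 1. Collecting the sign flips along the way, the symbol is -1.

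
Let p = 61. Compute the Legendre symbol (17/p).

Reciprocity: 17 ≡ 1 and 61 ≡ 1 (mod 4), so (17/61) = +(61/17).
Reduce top mod 17: now compute (10/17).
Pull out 2: since 17 ≡ 1 (mod 8), (2/17) = +1.
Reciprocity: 5 ≡ 1 and 17 ≡ 1 (mod 4), so (5/17) = +(17/5).
Reduce top mod 5: now compute (2/5).
Pull out 2: since 5 ≡ 5 (mod 8), (2/5) = -1.
Reached (1/5) = 1. Collecting the sign flips along the way, the symbol is -1.

-1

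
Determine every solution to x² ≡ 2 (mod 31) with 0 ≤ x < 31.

Since 31 ≡ 3 (mod 4), a square root of 2 is 2^((31+1)/4) = 2^8 mod 31.
Repeated squaring: 2^2≡4, 2^4≡16, 2^8≡8 (mod 31).
2^8 = 2^(8) ≡ 8 (mod 31).
Check: 8² = 64 ≡ 2 (mod 31). The two roots are 8 and 23.

8, 23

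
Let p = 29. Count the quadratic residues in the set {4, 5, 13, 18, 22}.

(4/29) = +1 → QR.
(5/29) = +1 → QR.
(13/29) = +1 → QR.
(18/29) = -1 → non-residue.
(22/29) = +1 → QR.
Total quadratic residues among the 5: 4.

4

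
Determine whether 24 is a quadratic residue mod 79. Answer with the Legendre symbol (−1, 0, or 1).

Euler's criterion: (24/79) ≡ 24^39 (mod 79).
24^2 ≡ 23 (mod 79)
24^4 ≡ 55 (mod 79)
24^8 ≡ 23 (mod 79)
24^16 ≡ 55 (mod 79)
24^32 ≡ 23 (mod 79)
24^39 = 24^(32+4+2+1) ≡ 78 (mod 79).
Result is 78 ≡ −1, so (24/79) = −1.

-1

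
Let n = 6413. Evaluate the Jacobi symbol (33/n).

Reciprocity: 33 ≡ 1 and 6413 ≡ 1 (mod 4), so (33/6413) = +(6413/33).
Reduce top mod 33: now compute (11/33).
Reciprocity: 11 ≡ 3 and 33 ≡ 1 (mod 4), so (11/33) = +(33/11).
Reduce top mod 11: now compute (0/11).
Top reduces to 0: gcd > 1, so the symbol is 0.

0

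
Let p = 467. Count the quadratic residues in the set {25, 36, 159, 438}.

4

(25/467) = +1 → QR.
(36/467) = +1 → QR.
(159/467) = +1 → QR.
(438/467) = +1 → QR.
Total quadratic residues among the 4: 4.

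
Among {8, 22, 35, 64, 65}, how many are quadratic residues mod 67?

4

(8/67) = -1 → non-residue.
(22/67) = +1 → QR.
(35/67) = +1 → QR.
(64/67) = +1 → QR.
(65/67) = +1 → QR.
Total quadratic residues among the 5: 4.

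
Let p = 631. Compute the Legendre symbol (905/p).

-1

First reduce: 905 ≡ 274 (mod 631).
Pull out 2: since 631 ≡ 7 (mod 8), (2/631) = +1.
Reciprocity: 137 ≡ 1 and 631 ≡ 3 (mod 4), so (137/631) = +(631/137).
Reduce top mod 137: now compute (83/137).
Reciprocity: 83 ≡ 3 and 137 ≡ 1 (mod 4), so (83/137) = +(137/83).
Reduce top mod 83: now compute (54/83).
Pull out 2: since 83 ≡ 3 (mod 8), (2/83) = -1.
Reciprocity: 27 ≡ 3 and 83 ≡ 3 (mod 4), so (27/83) = −(83/27).
Reduce top mod 27: now compute (2/27).
Pull out 2: since 27 ≡ 3 (mod 8), (2/27) = -1.
Reached (1/27) = 1. Collecting the sign flips along the way, the symbol is -1.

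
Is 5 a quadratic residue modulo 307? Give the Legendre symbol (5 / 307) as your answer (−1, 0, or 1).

Reciprocity: 5 ≡ 1 and 307 ≡ 3 (mod 4), so (5/307) = +(307/5).
Reduce top mod 5: now compute (2/5).
Pull out 2: since 5 ≡ 5 (mod 8), (2/5) = -1.
Reached (1/5) = 1. Collecting the sign flips along the way, the symbol is -1.

-1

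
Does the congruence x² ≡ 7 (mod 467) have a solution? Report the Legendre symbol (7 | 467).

1

Euler's criterion: (7/467) ≡ 7^233 (mod 467).
7^2 ≡ 49 (mod 467)
7^4 ≡ 66 (mod 467)
7^8 ≡ 153 (mod 467)
7^16 ≡ 59 (mod 467)
7^32 ≡ 212 (mod 467)
7^64 ≡ 112 (mod 467)
7^128 ≡ 402 (mod 467)
7^233 = 7^(128+64+32+8+1) ≡ 1 (mod 467).
Result is 1, so (7/467) = 1.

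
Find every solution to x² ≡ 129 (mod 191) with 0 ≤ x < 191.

Since 191 ≡ 3 (mod 4), a square root of 129 is 129^((191+1)/4) = 129^48 mod 191.
Repeated squaring: 129^2≡24, 129^4≡3, 129^8≡9, 129^16≡81, 129^32≡67 (mod 191).
129^48 = 129^(32+16) ≡ 79 (mod 191).
Check: 79² = 6241 ≡ 129 (mod 191). The two roots are 79 and 112.

79, 112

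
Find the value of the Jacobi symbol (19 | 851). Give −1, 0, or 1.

Reciprocity: 19 ≡ 3 and 851 ≡ 3 (mod 4), so (19/851) = −(851/19).
Reduce top mod 19: now compute (15/19).
Reciprocity: 15 ≡ 3 and 19 ≡ 3 (mod 4), so (15/19) = −(19/15).
Reduce top mod 15: now compute (4/15).
Pull out 2^2: since 15 ≡ 7 (mod 8), (2/15) = +1, so (2/15)^2 = +1.
Reached (1/15) = 1. Collecting the sign flips along the way, the symbol is +1.

1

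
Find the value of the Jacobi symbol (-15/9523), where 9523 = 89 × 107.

-1

First reduce: -15 ≡ 9508 (mod 9523).
Pull out 2^2: since 9523 ≡ 3 (mod 8), (2/9523) = -1, so (2/9523)^2 = +1.
Reciprocity: 2377 ≡ 1 and 9523 ≡ 3 (mod 4), so (2377/9523) = +(9523/2377).
Reduce top mod 2377: now compute (15/2377).
Reciprocity: 15 ≡ 3 and 2377 ≡ 1 (mod 4), so (15/2377) = +(2377/15).
Reduce top mod 15: now compute (7/15).
Reciprocity: 7 ≡ 3 and 15 ≡ 3 (mod 4), so (7/15) = −(15/7).
Reduce top mod 7: now compute (1/7).
Reached (1/7) = 1. Collecting the sign flips along the way, the symbol is -1.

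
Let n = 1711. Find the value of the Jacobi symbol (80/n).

1

Pull out 2^4: since 1711 ≡ 7 (mod 8), (2/1711) = +1, so (2/1711)^4 = +1.
Reciprocity: 5 ≡ 1 and 1711 ≡ 3 (mod 4), so (5/1711) = +(1711/5).
Reduce top mod 5: now compute (1/5).
Reached (1/5) = 1. Collecting the sign flips along the way, the symbol is +1.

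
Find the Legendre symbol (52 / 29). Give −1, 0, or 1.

Euler's criterion: (52/29) ≡ 23^14 (mod 29).
23^2 ≡ 7 (mod 29)
23^4 ≡ 20 (mod 29)
23^8 ≡ 23 (mod 29)
23^14 = 23^(8+4+2) ≡ 1 (mod 29).
Result is 1, so (52/29) = 1.

1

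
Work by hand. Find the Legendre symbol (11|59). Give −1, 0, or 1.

-1

Euler's criterion: (11/59) ≡ 11^29 (mod 59).
11^2 ≡ 3 (mod 59)
11^4 ≡ 9 (mod 59)
11^8 ≡ 22 (mod 59)
11^16 ≡ 12 (mod 59)
11^29 = 11^(16+8+4+1) ≡ 58 (mod 59).
Result is 58 ≡ −1, so (11/59) = −1.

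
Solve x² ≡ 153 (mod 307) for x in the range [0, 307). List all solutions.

Since 307 ≡ 3 (mod 4), a square root of 153 is 153^((307+1)/4) = 153^77 mod 307.
Repeated squaring: 153^2≡77, 153^4≡96, 153^8≡6, 153^16≡36, 153^32≡68, 153^64≡19 (mod 307).
153^77 = 153^(64+8+4+1) ≡ 54 (mod 307).
Check: 54² = 2916 ≡ 153 (mod 307). The two roots are 54 and 253.

54, 253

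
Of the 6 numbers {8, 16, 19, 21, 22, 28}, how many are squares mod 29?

3

(8/29) = -1 → non-residue.
(16/29) = +1 → QR.
(19/29) = -1 → non-residue.
(21/29) = -1 → non-residue.
(22/29) = +1 → QR.
(28/29) = +1 → QR.
Total quadratic residues among the 6: 3.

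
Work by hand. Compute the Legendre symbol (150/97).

1

Euler's criterion: (150/97) ≡ 53^48 (mod 97).
53^2 ≡ 93 (mod 97)
53^4 ≡ 16 (mod 97)
53^8 ≡ 62 (mod 97)
53^16 ≡ 61 (mod 97)
53^32 ≡ 35 (mod 97)
53^48 = 53^(32+16) ≡ 1 (mod 97).
Result is 1, so (150/97) = 1.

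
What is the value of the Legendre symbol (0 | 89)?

0

Top reduces to 0: gcd > 1, so the symbol is 0.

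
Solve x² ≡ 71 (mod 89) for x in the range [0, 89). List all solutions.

31, 58

89 ≡ 1 (mod 4), so we find a root by search.
Trying successive values, 31² = 961 ≡ 71 (mod 89). The other root is 89 − 31 = 58.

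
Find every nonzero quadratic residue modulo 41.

Square k = 1,…,20 (k and 41−k give the same square):
1²=1, 2²=4, 3²=9, 4²=16, 5²=25, 6²=36, 7²≡8, 8²≡23, 9²≡40, 10²≡18, 11²≡39, 12²≡21, 13²≡5, 14²≡32, 15²≡20, 16²≡10, 17²≡2, 18²≡37, 19²≡33, 20²≡31 (mod 41).
So the quadratic residues mod 41 are {1, 2, 4, 5, 8, 9, 10, 16, 18, 20, 21, 23, 25, 31, 32, 33, 36, 37, 39, 40}.

1,2,4,5,8,9,10,16,18,20,21,23,25,31,32,33,36,37,39,40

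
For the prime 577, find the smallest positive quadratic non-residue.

(2/577) = +1, so 2 is a residue.
(3/577) = +1, so 3 is a residue.
(4/577) = +1, so 4 is a residue.
(5/577) = −1, so 5 is the smallest positive non-residue mod 577.

5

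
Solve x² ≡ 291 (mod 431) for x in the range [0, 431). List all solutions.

124, 307

Since 431 ≡ 3 (mod 4), a square root of 291 is 291^((431+1)/4) = 291^108 mod 431.
Repeated squaring: 291^2≡205, 291^4≡218, 291^8≡114, 291^16≡66, 291^32≡46, 291^64≡392 (mod 431).
291^108 = 291^(64+32+8+4) ≡ 307 (mod 431).
Check: 307² = 94249 ≡ 291 (mod 431). The two roots are 124 and 307.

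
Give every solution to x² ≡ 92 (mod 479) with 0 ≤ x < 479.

Since 479 ≡ 3 (mod 4), a square root of 92 is 92^((479+1)/4) = 92^120 mod 479.
Repeated squaring: 92^2≡321, 92^4≡56, 92^8≡262, 92^16≡147, 92^32≡54, 92^64≡42 (mod 479).
92^120 = 92^(64+32+16+8) ≡ 270 (mod 479).
Check: 270² = 72900 ≡ 92 (mod 479). The two roots are 209 and 270.

209, 270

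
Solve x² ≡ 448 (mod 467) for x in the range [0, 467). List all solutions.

43, 424

Since 467 ≡ 3 (mod 4), a square root of 448 is 448^((467+1)/4) = 448^117 mod 467.
Repeated squaring: 448^2≡361, 448^4≡28, 448^8≡317, 448^16≡84, 448^32≡51, 448^64≡266 (mod 467).
448^117 = 448^(64+32+16+4+1) ≡ 43 (mod 467).
Check: 43² = 1849 ≡ 448 (mod 467). The two roots are 43 and 424.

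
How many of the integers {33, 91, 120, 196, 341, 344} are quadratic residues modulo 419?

3

(33/419) = -1 → non-residue.
(91/419) = +1 → QR.
(120/419) = -1 → non-residue.
(196/419) = +1 → QR.
(341/419) = +1 → QR.
(344/419) = -1 → non-residue.
Total quadratic residues among the 6: 3.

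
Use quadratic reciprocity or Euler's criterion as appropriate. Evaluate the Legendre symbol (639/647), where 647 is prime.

Euler's criterion: (639/647) ≡ 639^323 (mod 647).
639^2 ≡ 64 (mod 647)
639^4 ≡ 214 (mod 647)
639^8 ≡ 506 (mod 647)
639^16 ≡ 471 (mod 647)
639^32 ≡ 567 (mod 647)
639^64 ≡ 577 (mod 647)
639^128 ≡ 371 (mod 647)
639^256 ≡ 477 (mod 647)
639^323 = 639^(256+64+2+1) ≡ 646 (mod 647).
Result is 646 ≡ −1, so (639/647) = −1.

-1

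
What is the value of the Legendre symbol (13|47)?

Euler's criterion: (13/47) ≡ 13^23 (mod 47).
13^2 ≡ 28 (mod 47)
13^4 ≡ 32 (mod 47)
13^8 ≡ 37 (mod 47)
13^16 ≡ 6 (mod 47)
13^23 = 13^(16+4+2+1) ≡ 46 (mod 47).
Result is 46 ≡ −1, so (13/47) = −1.

-1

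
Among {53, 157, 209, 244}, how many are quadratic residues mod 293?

(53/293) = +1 → QR.
(157/293) = -1 → non-residue.
(209/293) = +1 → QR.
(244/293) = +1 → QR.
Total quadratic residues among the 4: 3.

3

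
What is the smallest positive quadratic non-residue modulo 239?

7

(2/239) = +1, so 2 is a residue.
(3/239) = +1, so 3 is a residue.
(4/239) = +1, so 4 is a residue.
(5/239) = +1, so 5 is a residue.
(6/239) = +1, so 6 is a residue.
(7/239) = −1, so 7 is the smallest positive non-residue mod 239.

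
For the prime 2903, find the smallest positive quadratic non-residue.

5

(2/2903) = +1, so 2 is a residue.
(3/2903) = +1, so 3 is a residue.
(4/2903) = +1, so 4 is a residue.
(5/2903) = −1, so 5 is the smallest positive non-residue mod 2903.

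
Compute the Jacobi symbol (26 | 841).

1

Pull out 2: since 841 ≡ 1 (mod 8), (2/841) = +1.
Reciprocity: 13 ≡ 1 and 841 ≡ 1 (mod 4), so (13/841) = +(841/13).
Reduce top mod 13: now compute (9/13).
Reciprocity: 9 ≡ 1 and 13 ≡ 1 (mod 4), so (9/13) = +(13/9).
Reduce top mod 9: now compute (4/9).
Pull out 2^2: since 9 ≡ 1 (mod 8), (2/9) = +1, so (2/9)^2 = +1.
Reached (1/9) = 1. Collecting the sign flips along the way, the symbol is +1.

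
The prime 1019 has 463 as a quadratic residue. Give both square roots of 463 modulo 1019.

Since 1019 ≡ 3 (mod 4), a square root of 463 is 463^((1019+1)/4) = 463^255 mod 1019.
Repeated squaring: 463^2≡379, 463^4≡981, 463^8≡425, 463^16≡262, 463^32≡371, 463^64≡76, 463^128≡681 (mod 1019).
463^255 = 463^(128+64+32+16+8+4+2+1) ≡ 381 (mod 1019).
Check: 381² = 145161 ≡ 463 (mod 1019). The two roots are 381 and 638.

381, 638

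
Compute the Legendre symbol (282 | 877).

Pull out 2: since 877 ≡ 5 (mod 8), (2/877) = -1.
Reciprocity: 141 ≡ 1 and 877 ≡ 1 (mod 4), so (141/877) = +(877/141).
Reduce top mod 141: now compute (31/141).
Reciprocity: 31 ≡ 3 and 141 ≡ 1 (mod 4), so (31/141) = +(141/31).
Reduce top mod 31: now compute (17/31).
Reciprocity: 17 ≡ 1 and 31 ≡ 3 (mod 4), so (17/31) = +(31/17).
Reduce top mod 17: now compute (14/17).
Pull out 2: since 17 ≡ 1 (mod 8), (2/17) = +1.
Reciprocity: 7 ≡ 3 and 17 ≡ 1 (mod 4), so (7/17) = +(17/7).
Reduce top mod 7: now compute (3/7).
Reciprocity: 3 ≡ 3 and 7 ≡ 3 (mod 4), so (3/7) = −(7/3).
Reduce top mod 3: now compute (1/3).
Reached (1/3) = 1. Collecting the sign flips along the way, the symbol is +1.

1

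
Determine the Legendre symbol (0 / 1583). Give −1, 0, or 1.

0

Top reduces to 0: gcd > 1, so the symbol is 0.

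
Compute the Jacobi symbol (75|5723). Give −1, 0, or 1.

Reciprocity: 75 ≡ 3 and 5723 ≡ 3 (mod 4), so (75/5723) = −(5723/75).
Reduce top mod 75: now compute (23/75).
Reciprocity: 23 ≡ 3 and 75 ≡ 3 (mod 4), so (23/75) = −(75/23).
Reduce top mod 23: now compute (6/23).
Pull out 2: since 23 ≡ 7 (mod 8), (2/23) = +1.
Reciprocity: 3 ≡ 3 and 23 ≡ 3 (mod 4), so (3/23) = −(23/3).
Reduce top mod 3: now compute (2/3).
Pull out 2: since 3 ≡ 3 (mod 8), (2/3) = -1.
Reached (1/3) = 1. Collecting the sign flips along the way, the symbol is +1.

1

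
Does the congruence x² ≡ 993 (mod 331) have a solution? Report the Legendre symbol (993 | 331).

First reduce: 993 ≡ 0 (mod 331).
Top reduces to 0: gcd > 1, so the symbol is 0.

0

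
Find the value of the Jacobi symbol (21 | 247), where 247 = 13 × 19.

Reciprocity: 21 ≡ 1 and 247 ≡ 3 (mod 4), so (21/247) = +(247/21).
Reduce top mod 21: now compute (16/21).
Pull out 2^4: since 21 ≡ 5 (mod 8), (2/21) = -1, so (2/21)^4 = +1.
Reached (1/21) = 1. Collecting the sign flips along the way, the symbol is +1.

1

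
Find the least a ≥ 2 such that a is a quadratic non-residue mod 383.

(2/383) = +1, so 2 is a residue.
(3/383) = +1, so 3 is a residue.
(4/383) = +1, so 4 is a residue.
(5/383) = −1, so 5 is the smallest positive non-residue mod 383.

5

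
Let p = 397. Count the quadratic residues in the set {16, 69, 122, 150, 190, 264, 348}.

(16/397) = +1 → QR.
(69/397) = +1 → QR.
(122/397) = +1 → QR.
(150/397) = -1 → non-residue.
(190/397) = +1 → QR.
(264/397) = -1 → non-residue.
(348/397) = +1 → QR.
Total quadratic residues among the 7: 5.

5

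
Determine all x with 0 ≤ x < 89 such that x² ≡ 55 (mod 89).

12, 77

89 ≡ 1 (mod 4), so we find a root by search.
Trying successive values, 12² = 144 ≡ 55 (mod 89). The other root is 89 − 12 = 77.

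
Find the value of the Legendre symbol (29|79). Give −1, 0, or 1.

Euler's criterion: (29/79) ≡ 29^39 (mod 79).
29^2 ≡ 51 (mod 79)
29^4 ≡ 73 (mod 79)
29^8 ≡ 36 (mod 79)
29^16 ≡ 32 (mod 79)
29^32 ≡ 76 (mod 79)
29^39 = 29^(32+4+2+1) ≡ 78 (mod 79).
Result is 78 ≡ −1, so (29/79) = −1.

-1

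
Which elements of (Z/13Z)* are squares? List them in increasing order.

Square k = 1,…,6 (k and 13−k give the same square):
1²=1, 2²=4, 3²=9, 4²≡3, 5²≡12, 6²≡10 (mod 13).
So the quadratic residues mod 13 are {1, 3, 4, 9, 10, 12}.

1,3,4,9,10,12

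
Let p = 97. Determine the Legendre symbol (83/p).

-1

Euler's criterion: (83/97) ≡ 83^48 (mod 97).
83^2 ≡ 2 (mod 97)
83^4 ≡ 4 (mod 97)
83^8 ≡ 16 (mod 97)
83^16 ≡ 62 (mod 97)
83^32 ≡ 61 (mod 97)
83^48 = 83^(32+16) ≡ 96 (mod 97).
Result is 96 ≡ −1, so (83/97) = −1.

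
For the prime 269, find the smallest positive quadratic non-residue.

(2/269) = −1, so 2 is the smallest positive non-residue mod 269.

2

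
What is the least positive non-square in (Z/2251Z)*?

2

(2/2251) = −1, so 2 is the smallest positive non-residue mod 2251.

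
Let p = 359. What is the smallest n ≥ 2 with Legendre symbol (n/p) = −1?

(2/359) = +1, so 2 is a residue.
(3/359) = +1, so 3 is a residue.
(4/359) = +1, so 4 is a residue.
(5/359) = +1, so 5 is a residue.
(6/359) = +1, so 6 is a residue.
(7/359) = −1, so 7 is the smallest positive non-residue mod 359.

7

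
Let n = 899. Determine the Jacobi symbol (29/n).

Reciprocity: 29 ≡ 1 and 899 ≡ 3 (mod 4), so (29/899) = +(899/29).
Reduce top mod 29: now compute (0/29).
Top reduces to 0: gcd > 1, so the symbol is 0.

0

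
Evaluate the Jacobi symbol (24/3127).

-1

Pull out 2^3: since 3127 ≡ 7 (mod 8), (2/3127) = +1, so (2/3127)^3 = +1.
Reciprocity: 3 ≡ 3 and 3127 ≡ 3 (mod 4), so (3/3127) = −(3127/3).
Reduce top mod 3: now compute (1/3).
Reached (1/3) = 1. Collecting the sign flips along the way, the symbol is -1.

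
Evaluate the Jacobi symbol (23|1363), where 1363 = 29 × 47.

Reciprocity: 23 ≡ 3 and 1363 ≡ 3 (mod 4), so (23/1363) = −(1363/23).
Reduce top mod 23: now compute (6/23).
Pull out 2: since 23 ≡ 7 (mod 8), (2/23) = +1.
Reciprocity: 3 ≡ 3 and 23 ≡ 3 (mod 4), so (3/23) = −(23/3).
Reduce top mod 3: now compute (2/3).
Pull out 2: since 3 ≡ 3 (mod 8), (2/3) = -1.
Reached (1/3) = 1. Collecting the sign flips along the way, the symbol is -1.

-1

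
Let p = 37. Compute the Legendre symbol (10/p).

1

Pull out 2: since 37 ≡ 5 (mod 8), (2/37) = -1.
Reciprocity: 5 ≡ 1 and 37 ≡ 1 (mod 4), so (5/37) = +(37/5).
Reduce top mod 5: now compute (2/5).
Pull out 2: since 5 ≡ 5 (mod 8), (2/5) = -1.
Reached (1/5) = 1. Collecting the sign flips along the way, the symbol is +1.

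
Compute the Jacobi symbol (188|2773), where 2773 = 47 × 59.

0

Pull out 2^2: since 2773 ≡ 5 (mod 8), (2/2773) = -1, so (2/2773)^2 = +1.
Reciprocity: 47 ≡ 3 and 2773 ≡ 1 (mod 4), so (47/2773) = +(2773/47).
Reduce top mod 47: now compute (0/47).
Top reduces to 0: gcd > 1, so the symbol is 0.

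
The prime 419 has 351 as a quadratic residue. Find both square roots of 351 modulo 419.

108, 311

Since 419 ≡ 3 (mod 4), a square root of 351 is 351^((419+1)/4) = 351^105 mod 419.
Repeated squaring: 351^2≡15, 351^4≡225, 351^8≡345, 351^16≡29, 351^32≡3, 351^64≡9 (mod 419).
351^105 = 351^(64+32+8+1) ≡ 108 (mod 419).
Check: 108² = 11664 ≡ 351 (mod 419). The two roots are 108 and 311.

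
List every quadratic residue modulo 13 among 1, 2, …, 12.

1, 3, 4, 9, 10, 12

Square k = 1,…,6 (k and 13−k give the same square):
1²=1, 2²=4, 3²=9, 4²≡3, 5²≡12, 6²≡10 (mod 13).
So the quadratic residues mod 13 are {1, 3, 4, 9, 10, 12}.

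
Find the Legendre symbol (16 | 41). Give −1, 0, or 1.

1

Euler's criterion: (16/41) ≡ 16^20 (mod 41).
16^2 ≡ 10 (mod 41)
16^4 ≡ 18 (mod 41)
16^8 ≡ 37 (mod 41)
16^16 ≡ 16 (mod 41)
16^20 = 16^(16+4) ≡ 1 (mod 41).
Result is 1, so (16/41) = 1.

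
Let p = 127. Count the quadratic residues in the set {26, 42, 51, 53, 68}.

(26/127) = +1 → QR.
(42/127) = +1 → QR.
(51/127) = -1 → non-residue.
(53/127) = -1 → non-residue.
(68/127) = +1 → QR.
Total quadratic residues among the 5: 3.

3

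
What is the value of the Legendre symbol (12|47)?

1

Pull out 2^2: since 47 ≡ 7 (mod 8), (2/47) = +1, so (2/47)^2 = +1.
Reciprocity: 3 ≡ 3 and 47 ≡ 3 (mod 4), so (3/47) = −(47/3).
Reduce top mod 3: now compute (2/3).
Pull out 2: since 3 ≡ 3 (mod 8), (2/3) = -1.
Reached (1/3) = 1. Collecting the sign flips along the way, the symbol is +1.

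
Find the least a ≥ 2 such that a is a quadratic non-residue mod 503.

5

(2/503) = +1, so 2 is a residue.
(3/503) = +1, so 3 is a residue.
(4/503) = +1, so 4 is a residue.
(5/503) = −1, so 5 is the smallest positive non-residue mod 503.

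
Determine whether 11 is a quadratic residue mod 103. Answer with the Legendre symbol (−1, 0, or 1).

Reciprocity: 11 ≡ 3 and 103 ≡ 3 (mod 4), so (11/103) = −(103/11).
Reduce top mod 11: now compute (4/11).
Pull out 2^2: since 11 ≡ 3 (mod 8), (2/11) = -1, so (2/11)^2 = +1.
Reached (1/11) = 1. Collecting the sign flips along the way, the symbol is -1.

-1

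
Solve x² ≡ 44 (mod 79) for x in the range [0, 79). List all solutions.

Since 79 ≡ 3 (mod 4), a square root of 44 is 44^((79+1)/4) = 44^20 mod 79.
Repeated squaring: 44^2≡40, 44^4≡20, 44^8≡5, 44^16≡25 (mod 79).
44^20 = 44^(16+4) ≡ 26 (mod 79).
Check: 26² = 676 ≡ 44 (mod 79). The two roots are 26 and 53.

26, 53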